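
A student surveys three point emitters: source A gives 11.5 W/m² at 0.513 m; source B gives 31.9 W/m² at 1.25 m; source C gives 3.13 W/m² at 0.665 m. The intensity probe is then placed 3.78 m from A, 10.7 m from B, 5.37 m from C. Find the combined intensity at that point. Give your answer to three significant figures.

By superposition, sum each source's inverse-square contribution:
A: 11.5 × (0.513/3.78)² = 0.2118 W/m²
B: 31.9 × (1.25/10.7)² = 0.4354 W/m²
C: 3.13 × (0.665/5.37)² = 0.04800 W/m²
Total = 0.2118 + 0.4354 + 0.04800 = 0.6952 W/m².

0.695 W/m²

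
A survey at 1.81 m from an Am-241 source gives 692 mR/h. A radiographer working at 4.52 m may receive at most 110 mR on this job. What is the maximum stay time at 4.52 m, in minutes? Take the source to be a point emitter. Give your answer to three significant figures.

Applying the 1/r² law, rate at 4.52 m:
(1.81/4.52)² = 0.1604, so 692 × 0.1604 = 111.0 mR/h.
Stay time = 110 mR ÷ 111.0 mR/h = 0.9910 h = 59.46 min.

59.5 min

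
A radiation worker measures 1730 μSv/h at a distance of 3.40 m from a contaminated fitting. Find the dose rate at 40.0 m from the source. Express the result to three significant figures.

12.5 μSv/h

Using I₁d₁² = I₂d₂², the rate at 40.0 m is
(3.40/40.0)² = 0.007225, so 1730 × 0.007225 = 12.50 μSv/h.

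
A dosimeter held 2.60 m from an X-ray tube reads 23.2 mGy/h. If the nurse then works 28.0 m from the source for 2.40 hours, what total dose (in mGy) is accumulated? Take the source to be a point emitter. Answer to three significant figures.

Applying the 1/r² law, rate at 28.0 m:
(2.60/28.0)² = 0.008622, so 23.2 × 0.008622 = 0.2000 mGy/h.
Dose = rate × time = 0.2000 mGy/h × 2.400 h = 0.4800 mGy.

0.480 mGy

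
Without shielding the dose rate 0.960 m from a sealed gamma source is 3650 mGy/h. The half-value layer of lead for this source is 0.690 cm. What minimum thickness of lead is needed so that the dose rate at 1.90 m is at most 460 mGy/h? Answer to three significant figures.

0.703 cm

At 1.90 m, distance alone gives 3650 × (0.960/1.90)² = 3650 × 0.2553 = 931.8 mGy/h.
Further attenuation needed: 931.8/460 = 2.026.
n = log₂(2.026) = 1.019 half-value layers.
Thickness = 1.019 × 0.690 cm = 0.7031 cm.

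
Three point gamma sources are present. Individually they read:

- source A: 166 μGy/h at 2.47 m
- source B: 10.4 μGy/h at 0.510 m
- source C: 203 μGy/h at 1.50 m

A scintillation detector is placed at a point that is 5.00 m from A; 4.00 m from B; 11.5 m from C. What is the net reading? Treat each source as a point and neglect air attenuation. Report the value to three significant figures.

44.1 μGy/h

By superposition, sum each source's inverse-square contribution:
A: 166 × (2.47/5.00)² = 40.51 μGy/h
B: 10.4 × (0.510/4.00)² = 0.1691 μGy/h
C: 203 × (1.50/11.5)² = 3.454 μGy/h
Total = 40.51 + 0.1691 + 3.454 = 44.13 μGy/h.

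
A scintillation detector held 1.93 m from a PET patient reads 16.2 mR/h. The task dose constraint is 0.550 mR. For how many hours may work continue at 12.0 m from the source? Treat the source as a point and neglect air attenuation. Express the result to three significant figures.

Since intensity falls as 1/r², rate at 12.0 m:
(1.93/12.0)² = 0.02587, so 16.2 × 0.02587 = 0.4191 mR/h.
Stay time = 0.550 mR ÷ 0.4191 mR/h = 1.312 h.

1.31 h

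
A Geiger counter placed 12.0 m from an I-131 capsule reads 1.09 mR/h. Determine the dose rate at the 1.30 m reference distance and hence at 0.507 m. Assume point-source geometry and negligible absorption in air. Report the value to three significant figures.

Using I₁d₁² = I₂d₂²,
At 1.30 m: (12.0/1.30)² = 85.21, so 1.09 × 85.21 = 92.88 mR/h
At 0.507 m: 92.88 × (1.30/0.507)² = 92.88 × 6.575 = 610.7 mR/h.

92.9 mR/h; 611 mR/h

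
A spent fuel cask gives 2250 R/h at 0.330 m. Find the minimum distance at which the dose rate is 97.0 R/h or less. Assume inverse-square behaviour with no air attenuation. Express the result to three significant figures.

1.59 m

Applying the 1/r² law, d₂ = d₁·√(I₁/I₂).
I₁/I₂ = 2250/97.0 = 23.20, so d₂ = 0.330 × √23.20 = 1.589 m.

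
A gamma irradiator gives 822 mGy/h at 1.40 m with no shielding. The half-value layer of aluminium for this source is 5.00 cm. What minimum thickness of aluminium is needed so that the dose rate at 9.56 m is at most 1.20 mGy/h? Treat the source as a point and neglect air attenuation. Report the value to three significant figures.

19.4 cm

At 9.56 m, distance alone gives (1.40/9.56)² = 0.02145, so 822 × 0.02145 = 17.63 mGy/h.
Further attenuation needed: 17.63/1.20 = 14.69.
n = log₂(14.69) = 3.877 half-value layers.
Thickness = 3.877 × 5.00 cm = 19.38 cm.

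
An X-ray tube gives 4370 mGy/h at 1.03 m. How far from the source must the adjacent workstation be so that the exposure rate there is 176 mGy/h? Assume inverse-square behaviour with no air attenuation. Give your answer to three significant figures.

By the inverse-square law, d₂ = d₁·√(I₁/I₂).
I₁/I₂ = 4370/176 = 24.83, so d₂ = 1.03 × √24.83 = 5.132 m.

5.13 m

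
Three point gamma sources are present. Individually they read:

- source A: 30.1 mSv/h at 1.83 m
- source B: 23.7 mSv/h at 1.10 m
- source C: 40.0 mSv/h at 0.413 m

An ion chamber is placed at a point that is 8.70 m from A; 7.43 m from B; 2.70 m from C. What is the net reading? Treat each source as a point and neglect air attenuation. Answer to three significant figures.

By superposition, sum each source's inverse-square contribution:
A: 30.1 × (1.83/8.70)² = 1.332 mSv/h
B: 23.7 × (1.10/7.43)² = 0.5195 mSv/h
C: 40.0 × (0.413/2.70)² = 0.9359 mSv/h
Total = 1.332 + 0.5195 + 0.9359 = 2.787 mSv/h.

2.79 mSv/h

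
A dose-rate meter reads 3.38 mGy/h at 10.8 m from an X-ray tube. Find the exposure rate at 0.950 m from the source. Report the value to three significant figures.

437 mGy/h

Intensity scales as (d₁/d₂)², so the rate at 0.950 m is
(10.8/0.950)² = 129.2, so 3.38 × 129.2 = 436.7 mGy/h.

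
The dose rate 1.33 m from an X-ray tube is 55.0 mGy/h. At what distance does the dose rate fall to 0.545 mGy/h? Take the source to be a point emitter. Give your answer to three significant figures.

13.4 m

Intensity scales as (d₁/d₂)², so d₂ = d₁·√(I₁/I₂).
I₁/I₂ = 55.0/0.545 = 100.9, so d₂ = 1.33 × √100.9 = 13.36 m.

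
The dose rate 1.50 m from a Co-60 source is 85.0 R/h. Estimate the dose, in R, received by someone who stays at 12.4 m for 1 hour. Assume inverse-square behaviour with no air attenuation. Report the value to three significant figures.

1.24 R

Since intensity falls as 1/r², rate at 12.4 m:
(1.50/12.4)² = 0.01463, so 85.0 × 0.01463 = 1.244 R/h.
Dose = rate × time = 1.244 R/h × 1.000 h = 1.244 R.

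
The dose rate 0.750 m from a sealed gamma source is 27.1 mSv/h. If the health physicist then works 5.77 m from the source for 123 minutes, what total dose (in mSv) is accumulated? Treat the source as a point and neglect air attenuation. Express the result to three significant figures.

0.939 mSv

Since intensity falls as 1/r², rate at 5.77 m:
27.1 × (0.750/5.77)² = 27.1 × 0.01690 = 0.4580 mSv/h.
Dose = rate × time = 0.4580 mSv/h × 2.050 h = 0.9389 mSv.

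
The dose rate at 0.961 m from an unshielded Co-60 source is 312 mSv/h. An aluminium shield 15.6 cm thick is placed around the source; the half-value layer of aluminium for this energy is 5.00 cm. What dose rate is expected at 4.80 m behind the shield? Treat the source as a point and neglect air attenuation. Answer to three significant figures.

1.44 mSv/h

Distance alone: 312 × (0.961/4.80)² = 312 × 0.04008 = 12.50 mSv/h.
Shield: 15.6/5.00 = 3.120 half-value layers → attenuation 2^(−3.120) = 0.1150.
Combined: 12.50 × 0.1150 = 1.438 mSv/h.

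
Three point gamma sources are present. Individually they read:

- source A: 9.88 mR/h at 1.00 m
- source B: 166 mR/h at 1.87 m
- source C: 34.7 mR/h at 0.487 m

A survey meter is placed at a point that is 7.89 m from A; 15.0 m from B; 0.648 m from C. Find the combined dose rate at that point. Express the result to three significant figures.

By superposition, sum each source's inverse-square contribution:
A: 9.88 × (1.00/7.89)² = 0.1587 mR/h
B: 166 × (1.87/15.0)² = 2.580 mR/h
C: 34.7 × (0.487/0.648)² = 19.60 mR/h
Total = 0.1587 + 2.580 + 19.60 = 22.34 mR/h.

22.3 mR/h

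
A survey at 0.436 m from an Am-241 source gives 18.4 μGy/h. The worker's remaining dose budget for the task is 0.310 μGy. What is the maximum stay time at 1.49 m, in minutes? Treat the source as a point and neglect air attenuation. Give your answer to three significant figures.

11.8 min

By the inverse-square law, rate at 1.49 m:
18.4 × (0.436/1.49)² = 18.4 × 0.08562 = 1.575 μGy/h.
Stay time = 0.310 μGy ÷ 1.575 μGy/h = 0.1968 h = 11.81 min.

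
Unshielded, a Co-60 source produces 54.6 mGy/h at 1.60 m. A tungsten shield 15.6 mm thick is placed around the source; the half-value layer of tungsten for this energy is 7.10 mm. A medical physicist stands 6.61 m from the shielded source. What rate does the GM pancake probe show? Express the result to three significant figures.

0.698 mGy/h

Distance alone: (1.60/6.61)² = 0.05859, so 54.6 × 0.05859 = 3.199 mGy/h.
Shield: 15.6/7.10 = 2.197 half-value layers → attenuation 2^(−2.197) = 0.2181.
Combined: 3.199 × 0.2181 = 0.6977 mGy/h.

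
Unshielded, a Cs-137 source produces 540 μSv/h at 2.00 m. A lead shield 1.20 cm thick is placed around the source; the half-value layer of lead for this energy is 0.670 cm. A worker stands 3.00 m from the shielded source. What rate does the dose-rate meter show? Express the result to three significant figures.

Distance alone: 540 × (2.00/3.00)² = 540 × 0.4444 = 240.0 μSv/h.
Shield: 1.20/0.670 = 1.791 half-value layers → attenuation 2^(−1.791) = 0.2890.
Combined: 240.0 × 0.2890 = 69.36 μSv/h.

69.4 μSv/h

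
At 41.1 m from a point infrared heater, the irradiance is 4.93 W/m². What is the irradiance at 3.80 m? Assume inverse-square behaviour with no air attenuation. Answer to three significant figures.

577 W/m²

Intensity scales as (d₁/d₂)², so the rate at 3.80 m is
4.93 × (41.1/3.80)² = 4.93 × 117.0 = 576.8 W/m².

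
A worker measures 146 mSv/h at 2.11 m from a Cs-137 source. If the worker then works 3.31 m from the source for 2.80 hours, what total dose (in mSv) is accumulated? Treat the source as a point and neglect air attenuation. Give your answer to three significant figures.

Since intensity falls as 1/r², rate at 3.31 m:
146 × (2.11/3.31)² = 146 × 0.4064 = 59.33 mSv/h.
Dose = rate × time = 59.33 mSv/h × 2.800 h = 166.1 mSv.

166 mSv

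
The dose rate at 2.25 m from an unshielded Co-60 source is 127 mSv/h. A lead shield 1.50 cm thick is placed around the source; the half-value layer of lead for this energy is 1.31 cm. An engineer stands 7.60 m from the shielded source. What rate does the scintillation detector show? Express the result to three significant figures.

5.03 mSv/h

Distance alone: 127 × (2.25/7.60)² = 127 × 0.08765 = 11.13 mSv/h.
Shield: 1.50/1.31 = 1.145 half-value layers → attenuation 2^(−1.145) = 0.4522.
Combined: 11.13 × 0.4522 = 5.033 mSv/h.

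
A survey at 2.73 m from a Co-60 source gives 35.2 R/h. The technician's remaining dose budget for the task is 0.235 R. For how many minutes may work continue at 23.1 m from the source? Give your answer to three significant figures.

28.7 min

Using I₁d₁² = I₂d₂², rate at 23.1 m:
35.2 × (2.73/23.1)² = 35.2 × 0.01397 = 0.4917 R/h.
Stay time = 0.235 R ÷ 0.4917 R/h = 0.4779 h = 28.67 min.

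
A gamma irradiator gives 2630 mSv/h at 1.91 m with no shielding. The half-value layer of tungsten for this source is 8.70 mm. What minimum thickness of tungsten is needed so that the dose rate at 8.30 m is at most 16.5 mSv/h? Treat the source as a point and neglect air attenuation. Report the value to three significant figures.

At 8.30 m, distance alone gives 2630 × (1.91/8.30)² = 2630 × 0.05296 = 139.3 mSv/h.
Further attenuation needed: 139.3/16.5 = 8.442.
n = log₂(8.442) = 3.078 half-value layers.
Thickness = 3.078 × 8.70 mm = 26.78 mm.

26.8 mm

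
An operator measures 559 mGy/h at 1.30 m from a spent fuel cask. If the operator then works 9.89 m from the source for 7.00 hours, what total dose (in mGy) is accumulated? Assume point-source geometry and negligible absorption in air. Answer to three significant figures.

Applying the 1/r² law, rate at 9.89 m:
(1.30/9.89)² = 0.01728, so 559 × 0.01728 = 9.660 mGy/h.
Dose = rate × time = 9.660 mGy/h × 7.000 h = 67.62 mGy.

67.6 mGy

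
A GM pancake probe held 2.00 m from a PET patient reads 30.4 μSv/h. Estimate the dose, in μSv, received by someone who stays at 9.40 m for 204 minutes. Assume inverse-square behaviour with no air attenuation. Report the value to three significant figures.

4.68 μSv

Intensity scales as (d₁/d₂)², so rate at 9.40 m:
30.4 × (2.00/9.40)² = 30.4 × 0.04527 = 1.376 μSv/h.
Dose = rate × time = 1.376 μSv/h × 3.400 h = 4.678 μSv.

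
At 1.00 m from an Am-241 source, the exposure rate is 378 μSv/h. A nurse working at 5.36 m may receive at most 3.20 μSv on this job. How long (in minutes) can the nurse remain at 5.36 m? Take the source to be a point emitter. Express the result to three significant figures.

14.6 min

Intensity scales as (d₁/d₂)², so rate at 5.36 m:
(1.00/5.36)² = 0.03481, so 378 × 0.03481 = 13.16 μSv/h.
Stay time = 3.20 μSv ÷ 13.16 μSv/h = 0.2432 h = 14.59 min.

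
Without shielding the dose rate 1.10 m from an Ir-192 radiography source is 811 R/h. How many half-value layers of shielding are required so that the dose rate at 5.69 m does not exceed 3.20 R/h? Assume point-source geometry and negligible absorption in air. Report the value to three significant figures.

At 5.69 m, distance alone gives (1.10/5.69)² = 0.03737, so 811 × 0.03737 = 30.31 R/h.
Further attenuation needed: 30.31/3.20 = 9.472.
n = log₂(9.472) = 3.244 half-value layers.

3.24 half-value layers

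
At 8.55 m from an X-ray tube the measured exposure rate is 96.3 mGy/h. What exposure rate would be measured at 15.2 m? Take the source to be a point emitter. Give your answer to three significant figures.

30.5 mGy/h

By the inverse-square law, scaling from 8.55 m to 15.2 m:
96.3 × (8.55/15.2)² = 96.3 × 0.3164 = 30.47 mGy/h.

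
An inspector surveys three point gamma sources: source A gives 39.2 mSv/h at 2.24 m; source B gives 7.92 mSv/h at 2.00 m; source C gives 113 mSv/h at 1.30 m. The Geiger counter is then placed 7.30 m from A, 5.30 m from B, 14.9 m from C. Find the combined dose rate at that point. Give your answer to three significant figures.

Each source contributes Iᵢ·(dᵢ/rᵢ)²; contributions add.
A: 39.2 × (2.24/7.30)² = 3.691 mSv/h
B: 7.92 × (2.00/5.30)² = 1.128 mSv/h
C: 113 × (1.30/14.9)² = 0.8602 mSv/h
Total = 3.691 + 1.128 + 0.8602 = 5.679 mSv/h.

5.68 mSv/h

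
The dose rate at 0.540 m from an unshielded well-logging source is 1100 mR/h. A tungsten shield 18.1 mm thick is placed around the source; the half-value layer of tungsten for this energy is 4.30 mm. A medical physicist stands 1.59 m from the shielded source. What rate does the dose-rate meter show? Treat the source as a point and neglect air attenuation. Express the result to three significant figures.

6.86 mR/h

Distance alone: (0.540/1.59)² = 0.1153, so 1100 × 0.1153 = 126.8 mR/h.
Shield: 18.1/4.30 = 4.209 half-value layers → attenuation 2^(−4.209) = 0.05407.
Combined: 126.8 × 0.05407 = 6.856 mR/h.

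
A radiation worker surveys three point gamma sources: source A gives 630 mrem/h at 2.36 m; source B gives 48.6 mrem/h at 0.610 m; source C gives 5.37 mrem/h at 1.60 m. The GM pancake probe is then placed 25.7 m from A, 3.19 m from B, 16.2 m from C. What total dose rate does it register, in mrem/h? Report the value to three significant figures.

Each source contributes Iᵢ·(dᵢ/rᵢ)²; contributions add.
A: 630 × (2.36/25.7)² = 5.312 mrem/h
B: 48.6 × (0.610/3.19)² = 1.777 mrem/h
C: 5.37 × (1.60/16.2)² = 0.05238 mrem/h
Total = 5.312 + 1.777 + 0.05238 = 7.141 mrem/h.

7.14 mrem/h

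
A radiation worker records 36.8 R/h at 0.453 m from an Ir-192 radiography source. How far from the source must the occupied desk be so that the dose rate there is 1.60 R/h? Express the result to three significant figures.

Intensity scales as (d₁/d₂)², so d₂ = d₁·√(I₁/I₂).
I₁/I₂ = 36.8/1.60 = 23.00, so d₂ = 0.453 × √23.00 = 2.173 m.

2.17 m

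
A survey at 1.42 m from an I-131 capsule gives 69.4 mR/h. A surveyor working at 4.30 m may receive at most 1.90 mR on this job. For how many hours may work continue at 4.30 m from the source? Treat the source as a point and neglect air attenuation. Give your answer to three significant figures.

By the inverse-square law, rate at 4.30 m:
69.4 × (1.42/4.30)² = 69.4 × 0.1091 = 7.572 mR/h.
Stay time = 1.90 mR ÷ 7.572 mR/h = 0.2509 h.

0.251 h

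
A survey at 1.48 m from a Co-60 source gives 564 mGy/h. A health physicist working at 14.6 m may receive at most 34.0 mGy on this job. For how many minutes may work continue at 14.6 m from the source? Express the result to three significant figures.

352 min

Intensity scales as (d₁/d₂)², so rate at 14.6 m:
(1.48/14.6)² = 0.01028, so 564 × 0.01028 = 5.798 mGy/h.
Stay time = 34.0 mGy ÷ 5.798 mGy/h = 5.864 h = 351.8 min.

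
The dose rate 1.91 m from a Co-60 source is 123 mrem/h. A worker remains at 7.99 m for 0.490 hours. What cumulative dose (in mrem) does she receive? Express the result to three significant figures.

Intensity scales as (d₁/d₂)², so rate at 7.99 m:
(1.91/7.99)² = 0.05714, so 123 × 0.05714 = 7.028 mrem/h.
Dose = rate × time = 7.028 mrem/h × 0.4900 h = 3.444 mrem.

3.44 mrem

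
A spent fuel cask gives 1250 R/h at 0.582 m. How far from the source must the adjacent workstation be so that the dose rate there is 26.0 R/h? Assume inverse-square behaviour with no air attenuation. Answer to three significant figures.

4.04 m

Intensity scales as (d₁/d₂)², so d₂ = d₁·√(I₁/I₂).
I₁/I₂ = 1250/26.0 = 48.08, so d₂ = 0.582 × √48.08 = 4.036 m.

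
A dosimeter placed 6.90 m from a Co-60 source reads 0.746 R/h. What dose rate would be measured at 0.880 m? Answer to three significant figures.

Applying the 1/r² law, scaling from 6.90 m to 0.880 m:
0.746 × (6.90/0.880)² = 0.746 × 61.48 = 45.86 R/h.

45.9 R/h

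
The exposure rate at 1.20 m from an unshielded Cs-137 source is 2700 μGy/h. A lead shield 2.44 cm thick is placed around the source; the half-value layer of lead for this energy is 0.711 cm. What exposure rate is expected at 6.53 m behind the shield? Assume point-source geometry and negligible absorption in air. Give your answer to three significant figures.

8.45 μGy/h

Distance alone: 2700 × (1.20/6.53)² = 2700 × 0.03377 = 91.18 μGy/h.
Shield: 2.44/0.711 = 3.432 half-value layers → attenuation 2^(−3.432) = 0.09265.
Combined: 91.18 × 0.09265 = 8.448 μGy/h.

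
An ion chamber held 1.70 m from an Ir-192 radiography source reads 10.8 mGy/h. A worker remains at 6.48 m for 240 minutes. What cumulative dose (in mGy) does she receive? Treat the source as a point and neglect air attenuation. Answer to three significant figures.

2.97 mGy

Since intensity falls as 1/r², rate at 6.48 m:
(1.70/6.48)² = 0.06883, so 10.8 × 0.06883 = 0.7434 mGy/h.
Dose = rate × time = 0.7434 mGy/h × 4.000 h = 2.974 mGy.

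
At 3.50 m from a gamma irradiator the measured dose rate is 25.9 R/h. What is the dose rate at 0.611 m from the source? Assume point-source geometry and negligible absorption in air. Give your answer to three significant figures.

Since intensity falls as 1/r², scaling from 3.50 m to 0.611 m:
25.9 × (3.50/0.611)² = 25.9 × 32.81 = 849.8 R/h.

850 R/h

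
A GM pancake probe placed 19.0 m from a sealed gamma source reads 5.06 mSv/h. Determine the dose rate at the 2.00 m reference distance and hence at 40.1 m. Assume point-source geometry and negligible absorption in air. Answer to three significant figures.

By the inverse-square law,
At 2.00 m: (19.0/2.00)² = 90.25, so 5.06 × 90.25 = 456.7 mSv/h
At 40.1 m: (2.00/40.1)² = 0.002488, so 456.7 × 0.002488 = 1.136 mSv/h.

457 mSv/h; 1.14 mSv/h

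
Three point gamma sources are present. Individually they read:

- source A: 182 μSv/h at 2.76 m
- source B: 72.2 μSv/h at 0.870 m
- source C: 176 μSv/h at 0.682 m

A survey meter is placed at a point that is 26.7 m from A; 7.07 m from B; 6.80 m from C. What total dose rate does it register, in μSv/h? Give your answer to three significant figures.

By superposition, sum each source's inverse-square contribution:
A: 182 × (2.76/26.7)² = 1.945 μSv/h
B: 72.2 × (0.870/7.07)² = 1.093 μSv/h
C: 176 × (0.682/6.80)² = 1.770 μSv/h
Total = 1.945 + 1.093 + 1.770 = 4.808 μSv/h.

4.81 μSv/h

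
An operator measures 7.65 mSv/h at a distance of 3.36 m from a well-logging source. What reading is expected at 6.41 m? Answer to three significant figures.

2.10 mSv/h

Using I₁d₁² = I₂d₂², the rate at 6.41 m is
(3.36/6.41)² = 0.2748, so 7.65 × 0.2748 = 2.102 mSv/h.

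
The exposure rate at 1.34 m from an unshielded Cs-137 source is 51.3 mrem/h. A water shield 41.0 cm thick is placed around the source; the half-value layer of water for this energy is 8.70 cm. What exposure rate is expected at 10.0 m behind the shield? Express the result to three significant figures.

Distance alone: (1.34/10.0)² = 0.01796, so 51.3 × 0.01796 = 0.9213 mrem/h.
Shield: 41.0/8.70 = 4.713 half-value layers → attenuation 2^(−4.713) = 0.03813.
Combined: 0.9213 × 0.03813 = 0.03513 mrem/h.

0.0351 mrem/h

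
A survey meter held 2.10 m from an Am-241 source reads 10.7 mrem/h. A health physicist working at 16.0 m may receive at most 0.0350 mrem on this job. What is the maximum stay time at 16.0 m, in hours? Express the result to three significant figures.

Applying the 1/r² law, rate at 16.0 m:
10.7 × (2.10/16.0)² = 10.7 × 0.01723 = 0.1844 mrem/h.
Stay time = 0.0350 mrem ÷ 0.1844 mrem/h = 0.1898 h.

0.190 h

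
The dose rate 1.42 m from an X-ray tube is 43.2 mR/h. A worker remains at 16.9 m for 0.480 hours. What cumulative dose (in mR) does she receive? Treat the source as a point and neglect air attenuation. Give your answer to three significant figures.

Using I₁d₁² = I₂d₂², rate at 16.9 m:
43.2 × (1.42/16.9)² = 43.2 × 0.007060 = 0.3050 mR/h.
Dose = rate × time = 0.3050 mR/h × 0.4800 h = 0.1464 mR.

0.146 mR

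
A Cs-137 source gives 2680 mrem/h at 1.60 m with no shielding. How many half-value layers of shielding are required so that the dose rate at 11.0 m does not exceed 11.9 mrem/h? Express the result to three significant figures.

2.25 half-value layers

At 11.0 m, distance alone gives 2680 × (1.60/11.0)² = 2680 × 0.02116 = 56.71 mrem/h.
Further attenuation needed: 56.71/11.9 = 4.766.
n = log₂(4.766) = 2.253 half-value layers.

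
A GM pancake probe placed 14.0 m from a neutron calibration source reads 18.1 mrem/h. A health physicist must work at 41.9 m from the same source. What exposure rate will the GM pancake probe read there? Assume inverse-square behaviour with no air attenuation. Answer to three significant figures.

2.02 mrem/h

Since intensity falls as 1/r², scaling from 14.0 m to 41.9 m:
(14.0/41.9)² = 0.1116, so 18.1 × 0.1116 = 2.020 mrem/h.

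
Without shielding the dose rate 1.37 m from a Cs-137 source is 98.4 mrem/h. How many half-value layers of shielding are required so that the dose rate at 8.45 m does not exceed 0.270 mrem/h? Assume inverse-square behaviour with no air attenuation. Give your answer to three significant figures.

At 8.45 m, distance alone gives 98.4 × (1.37/8.45)² = 98.4 × 0.02629 = 2.587 mrem/h.
Further attenuation needed: 2.587/0.270 = 9.581.
n = log₂(9.581) = 3.260 half-value layers.

3.26 half-value layers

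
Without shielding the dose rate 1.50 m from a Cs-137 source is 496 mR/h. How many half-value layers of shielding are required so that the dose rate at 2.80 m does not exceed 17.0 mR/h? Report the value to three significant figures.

At 2.80 m, distance alone gives (1.50/2.80)² = 0.2870, so 496 × 0.2870 = 142.4 mR/h.
Further attenuation needed: 142.4/17.0 = 8.376.
n = log₂(8.376) = 3.066 half-value layers.

3.07 half-value layers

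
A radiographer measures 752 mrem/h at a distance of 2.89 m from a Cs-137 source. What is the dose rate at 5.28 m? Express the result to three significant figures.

225 mrem/h

Using I₁d₁² = I₂d₂², the rate at 5.28 m is
(2.89/5.28)² = 0.2996, so 752 × 0.2996 = 225.3 mrem/h.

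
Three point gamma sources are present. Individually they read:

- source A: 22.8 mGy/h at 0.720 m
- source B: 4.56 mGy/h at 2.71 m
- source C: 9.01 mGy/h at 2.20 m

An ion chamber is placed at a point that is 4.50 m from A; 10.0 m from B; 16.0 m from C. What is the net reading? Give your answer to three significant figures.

1.09 mGy/h

By superposition, sum each source's inverse-square contribution:
A: 22.8 × (0.720/4.50)² = 0.5837 mGy/h
B: 4.56 × (2.71/10.0)² = 0.3349 mGy/h
C: 9.01 × (2.20/16.0)² = 0.1703 mGy/h
Total = 0.5837 + 0.3349 + 0.1703 = 1.089 mGy/h.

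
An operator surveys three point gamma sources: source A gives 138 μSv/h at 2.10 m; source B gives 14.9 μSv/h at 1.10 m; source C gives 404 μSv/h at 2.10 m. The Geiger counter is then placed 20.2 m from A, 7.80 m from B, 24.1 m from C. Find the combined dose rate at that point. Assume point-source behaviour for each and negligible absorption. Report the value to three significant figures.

4.86 μSv/h

By superposition, sum each source's inverse-square contribution:
A: 138 × (2.10/20.2)² = 1.491 μSv/h
B: 14.9 × (1.10/7.80)² = 0.2963 μSv/h
C: 404 × (2.10/24.1)² = 3.068 μSv/h
Total = 1.491 + 0.2963 + 3.068 = 4.855 μSv/h.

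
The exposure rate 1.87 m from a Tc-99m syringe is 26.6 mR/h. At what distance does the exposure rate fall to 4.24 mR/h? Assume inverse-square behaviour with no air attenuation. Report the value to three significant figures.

Using I₁d₁² = I₂d₂², d₂ = d₁·√(I₁/I₂).
I₁/I₂ = 26.6/4.24 = 6.274, so d₂ = 1.87 × √6.274 = 4.684 m.

4.68 m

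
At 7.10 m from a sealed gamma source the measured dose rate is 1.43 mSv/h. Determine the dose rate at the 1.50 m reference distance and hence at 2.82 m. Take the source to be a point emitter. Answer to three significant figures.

32.0 mSv/h; 9.06 mSv/h

Since intensity falls as 1/r²,
At 1.50 m: 1.43 × (7.10/1.50)² = 1.43 × 22.40 = 32.03 mSv/h
At 2.82 m: (1.50/2.82)² = 0.2829, so 32.03 × 0.2829 = 9.061 mSv/h.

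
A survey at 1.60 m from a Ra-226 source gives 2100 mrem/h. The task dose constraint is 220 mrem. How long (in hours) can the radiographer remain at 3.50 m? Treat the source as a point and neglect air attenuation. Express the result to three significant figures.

0.501 h

Applying the 1/r² law, rate at 3.50 m:
2100 × (1.60/3.50)² = 2100 × 0.2090 = 438.9 mrem/h.
Stay time = 220 mrem ÷ 438.9 mrem/h = 0.5013 h.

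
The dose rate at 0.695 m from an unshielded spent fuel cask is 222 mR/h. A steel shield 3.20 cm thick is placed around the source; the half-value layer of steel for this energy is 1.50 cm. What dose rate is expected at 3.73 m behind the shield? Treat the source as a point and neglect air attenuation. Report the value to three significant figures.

Distance alone: (0.695/3.73)² = 0.03472, so 222 × 0.03472 = 7.708 mR/h.
Shield: 3.20/1.50 = 2.133 half-value layers → attenuation 2^(−2.133) = 0.2280.
Combined: 7.708 × 0.2280 = 1.757 mR/h.

1.76 mR/h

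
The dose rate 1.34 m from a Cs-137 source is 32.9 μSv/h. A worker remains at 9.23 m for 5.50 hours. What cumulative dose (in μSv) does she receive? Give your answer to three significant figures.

Intensity scales as (d₁/d₂)², so rate at 9.23 m:
32.9 × (1.34/9.23)² = 32.9 × 0.02108 = 0.6935 μSv/h.
Dose = rate × time = 0.6935 μSv/h × 5.500 h = 3.814 μSv.

3.81 μSv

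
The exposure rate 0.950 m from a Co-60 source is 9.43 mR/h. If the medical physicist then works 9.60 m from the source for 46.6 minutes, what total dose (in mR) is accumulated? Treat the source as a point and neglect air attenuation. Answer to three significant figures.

By the inverse-square law, rate at 9.60 m:
9.43 × (0.950/9.60)² = 9.43 × 0.009793 = 0.09235 mR/h.
Dose = rate × time = 0.09235 mR/h × 0.7767 h = 0.07173 mR.

0.0717 mR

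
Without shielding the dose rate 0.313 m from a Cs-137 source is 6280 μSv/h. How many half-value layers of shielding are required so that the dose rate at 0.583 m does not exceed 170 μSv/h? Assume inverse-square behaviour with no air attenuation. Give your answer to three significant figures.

At 0.583 m, distance alone gives (0.313/0.583)² = 0.2882, so 6280 × 0.2882 = 1810 μSv/h.
Further attenuation needed: 1810/170 = 10.65.
n = log₂(10.65) = 3.413 half-value layers.

3.41 half-value layers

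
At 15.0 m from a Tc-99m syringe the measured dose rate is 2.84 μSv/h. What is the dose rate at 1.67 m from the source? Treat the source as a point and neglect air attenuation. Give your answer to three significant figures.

Intensity scales as (d₁/d₂)², so scaling from 15.0 m to 1.67 m:
(15.0/1.67)² = 80.68, so 2.84 × 80.68 = 229.1 μSv/h.

229 μSv/h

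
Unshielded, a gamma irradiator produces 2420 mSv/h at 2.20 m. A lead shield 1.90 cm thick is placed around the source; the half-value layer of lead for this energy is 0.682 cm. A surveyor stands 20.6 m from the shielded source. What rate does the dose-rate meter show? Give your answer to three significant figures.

Distance alone: 2420 × (2.20/20.6)² = 2420 × 0.01141 = 27.61 mSv/h.
Shield: 1.90/0.682 = 2.786 half-value layers → attenuation 2^(−2.786) = 0.1450.
Combined: 27.61 × 0.1450 = 4.003 mSv/h.

4.00 mSv/h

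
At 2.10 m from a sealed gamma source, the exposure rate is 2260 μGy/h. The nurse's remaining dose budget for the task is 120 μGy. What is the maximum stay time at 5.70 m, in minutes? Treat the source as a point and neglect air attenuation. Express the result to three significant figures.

Since intensity falls as 1/r², rate at 5.70 m:
2260 × (2.10/5.70)² = 2260 × 0.1357 = 306.7 μGy/h.
Stay time = 120 μGy ÷ 306.7 μGy/h = 0.3913 h = 23.48 min.

23.5 min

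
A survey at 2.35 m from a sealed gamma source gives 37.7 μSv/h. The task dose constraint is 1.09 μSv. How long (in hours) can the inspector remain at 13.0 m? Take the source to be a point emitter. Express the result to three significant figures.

0.885 h

Since intensity falls as 1/r², rate at 13.0 m:
(2.35/13.0)² = 0.03268, so 37.7 × 0.03268 = 1.232 μSv/h.
Stay time = 1.09 μSv ÷ 1.232 μSv/h = 0.8847 h.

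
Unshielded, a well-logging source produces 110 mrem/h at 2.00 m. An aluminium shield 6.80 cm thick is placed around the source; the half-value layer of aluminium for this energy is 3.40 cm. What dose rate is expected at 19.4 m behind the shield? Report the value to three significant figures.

0.292 mrem/h

Distance alone: (2.00/19.4)² = 0.01063, so 110 × 0.01063 = 1.169 mrem/h.
Shield: 6.80/3.40 = 2.000 half-value layers → attenuation 2^(−2.000) = 0.2500.
Combined: 1.169 × 0.2500 = 0.2923 mrem/h.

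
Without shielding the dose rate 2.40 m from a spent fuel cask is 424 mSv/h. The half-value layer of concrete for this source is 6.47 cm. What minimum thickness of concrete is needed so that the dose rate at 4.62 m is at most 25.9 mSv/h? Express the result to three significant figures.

At 4.62 m, distance alone gives 424 × (2.40/4.62)² = 424 × 0.2699 = 114.4 mSv/h.
Further attenuation needed: 114.4/25.9 = 4.417.
n = log₂(4.417) = 2.143 half-value layers.
Thickness = 2.143 × 6.47 cm = 13.87 cm.

13.9 cm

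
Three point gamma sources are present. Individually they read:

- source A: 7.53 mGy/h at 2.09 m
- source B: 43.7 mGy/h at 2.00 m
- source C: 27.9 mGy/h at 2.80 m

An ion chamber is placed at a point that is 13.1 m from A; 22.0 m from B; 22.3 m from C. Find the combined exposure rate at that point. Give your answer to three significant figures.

By superposition, sum each source's inverse-square contribution:
A: 7.53 × (2.09/13.1)² = 0.1917 mGy/h
B: 43.7 × (2.00/22.0)² = 0.3612 mGy/h
C: 27.9 × (2.80/22.3)² = 0.4399 mGy/h
Total = 0.1917 + 0.3612 + 0.4399 = 0.9928 mGy/h.

0.993 mGy/h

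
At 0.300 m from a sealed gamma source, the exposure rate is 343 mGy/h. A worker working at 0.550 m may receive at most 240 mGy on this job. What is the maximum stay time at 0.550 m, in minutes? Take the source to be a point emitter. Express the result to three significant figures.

141 min

Since intensity falls as 1/r², rate at 0.550 m:
343 × (0.300/0.550)² = 343 × 0.2975 = 102.0 mGy/h.
Stay time = 240 mGy ÷ 102.0 mGy/h = 2.353 h = 141.2 min.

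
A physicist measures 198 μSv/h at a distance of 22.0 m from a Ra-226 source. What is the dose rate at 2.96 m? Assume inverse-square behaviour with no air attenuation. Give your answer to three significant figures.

10900 μSv/h

Since intensity falls as 1/r², the rate at 2.96 m is
198 × (22.0/2.96)² = 198 × 55.24 = 10940 μSv/h.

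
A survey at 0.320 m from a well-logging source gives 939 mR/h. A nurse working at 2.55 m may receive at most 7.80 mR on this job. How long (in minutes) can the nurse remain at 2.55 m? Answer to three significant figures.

31.6 min

Using I₁d₁² = I₂d₂², rate at 2.55 m:
939 × (0.320/2.55)² = 939 × 0.01575 = 14.79 mR/h.
Stay time = 7.80 mR ÷ 14.79 mR/h = 0.5274 h = 31.64 min.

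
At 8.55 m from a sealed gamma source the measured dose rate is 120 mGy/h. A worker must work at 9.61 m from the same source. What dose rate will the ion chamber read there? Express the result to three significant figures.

Applying the 1/r² law, scaling from 8.55 m to 9.61 m:
120 × (8.55/9.61)² = 120 × 0.7916 = 94.99 mGy/h.

95.0 mGy/h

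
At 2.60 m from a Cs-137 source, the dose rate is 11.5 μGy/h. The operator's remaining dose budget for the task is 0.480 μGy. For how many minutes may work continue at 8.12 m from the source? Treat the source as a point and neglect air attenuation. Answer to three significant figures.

24.4 min

Since intensity falls as 1/r², rate at 8.12 m:
(2.60/8.12)² = 0.1025, so 11.5 × 0.1025 = 1.179 μGy/h.
Stay time = 0.480 μGy ÷ 1.179 μGy/h = 0.4071 h = 24.43 min.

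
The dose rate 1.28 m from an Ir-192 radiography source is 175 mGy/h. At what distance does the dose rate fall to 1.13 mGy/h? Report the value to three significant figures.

15.9 m

Intensity scales as (d₁/d₂)², so d₂ = d₁·√(I₁/I₂).
I₁/I₂ = 175/1.13 = 154.9, so d₂ = 1.28 × √154.9 = 15.93 m.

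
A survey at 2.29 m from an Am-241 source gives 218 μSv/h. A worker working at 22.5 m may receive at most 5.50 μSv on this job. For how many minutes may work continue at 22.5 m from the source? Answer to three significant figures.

146 min

Since intensity falls as 1/r², rate at 22.5 m:
(2.29/22.5)² = 0.01036, so 218 × 0.01036 = 2.258 μSv/h.
Stay time = 5.50 μSv ÷ 2.258 μSv/h = 2.436 h = 146.2 min.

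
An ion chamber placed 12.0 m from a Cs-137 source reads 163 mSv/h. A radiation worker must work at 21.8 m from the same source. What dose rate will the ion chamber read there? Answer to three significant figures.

49.4 mSv/h

Since intensity falls as 1/r², scaling from 12.0 m to 21.8 m:
163 × (12.0/21.8)² = 163 × 0.3030 = 49.39 mSv/h.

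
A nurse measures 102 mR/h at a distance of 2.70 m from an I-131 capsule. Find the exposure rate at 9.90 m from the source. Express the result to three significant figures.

7.59 mR/h

Using I₁d₁² = I₂d₂², the rate at 9.90 m is
(2.70/9.90)² = 0.07438, so 102 × 0.07438 = 7.587 mR/h.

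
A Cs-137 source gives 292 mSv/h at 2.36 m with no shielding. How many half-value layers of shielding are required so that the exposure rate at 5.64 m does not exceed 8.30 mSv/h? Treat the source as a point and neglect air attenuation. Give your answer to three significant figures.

At 5.64 m, distance alone gives 292 × (2.36/5.64)² = 292 × 0.1751 = 51.13 mSv/h.
Further attenuation needed: 51.13/8.30 = 6.160.
n = log₂(6.160) = 2.623 half-value layers.

2.62 half-value layers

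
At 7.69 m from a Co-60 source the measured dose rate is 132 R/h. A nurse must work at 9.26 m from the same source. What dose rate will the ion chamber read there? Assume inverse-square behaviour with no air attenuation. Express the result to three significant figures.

91.0 R/h

By the inverse-square law, scaling from 7.69 m to 9.26 m:
132 × (7.69/9.26)² = 132 × 0.6897 = 91.04 R/h.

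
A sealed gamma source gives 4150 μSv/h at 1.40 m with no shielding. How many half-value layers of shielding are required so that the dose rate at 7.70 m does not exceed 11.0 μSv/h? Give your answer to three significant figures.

At 7.70 m, distance alone gives (1.40/7.70)² = 0.03306, so 4150 × 0.03306 = 137.2 μSv/h.
Further attenuation needed: 137.2/11.0 = 12.47.
n = log₂(12.47) = 3.640 half-value layers.

3.64 half-value layers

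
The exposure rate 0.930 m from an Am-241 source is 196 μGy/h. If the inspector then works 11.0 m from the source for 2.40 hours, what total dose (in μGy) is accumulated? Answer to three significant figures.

Intensity scales as (d₁/d₂)², so rate at 11.0 m:
196 × (0.930/11.0)² = 196 × 0.007148 = 1.401 μGy/h.
Dose = rate × time = 1.401 μGy/h × 2.400 h = 3.362 μGy.

3.36 μGy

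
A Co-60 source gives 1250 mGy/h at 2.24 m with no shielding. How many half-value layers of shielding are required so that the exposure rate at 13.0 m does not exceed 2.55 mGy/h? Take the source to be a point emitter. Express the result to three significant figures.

At 13.0 m, distance alone gives 1250 × (2.24/13.0)² = 1250 × 0.02969 = 37.11 mGy/h.
Further attenuation needed: 37.11/2.55 = 14.55.
n = log₂(14.55) = 3.863 half-value layers.

3.86 half-value layers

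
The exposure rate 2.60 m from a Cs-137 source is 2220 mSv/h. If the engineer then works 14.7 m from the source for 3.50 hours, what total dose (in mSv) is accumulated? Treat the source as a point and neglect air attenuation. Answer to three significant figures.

By the inverse-square law, rate at 14.7 m:
2220 × (2.60/14.7)² = 2220 × 0.03128 = 69.44 mSv/h.
Dose = rate × time = 69.44 mSv/h × 3.500 h = 243.0 mSv.

243 mSv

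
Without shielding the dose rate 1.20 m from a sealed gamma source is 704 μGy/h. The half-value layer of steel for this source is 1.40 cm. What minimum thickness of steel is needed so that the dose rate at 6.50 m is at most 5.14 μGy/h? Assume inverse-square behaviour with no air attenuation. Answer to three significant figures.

At 6.50 m, distance alone gives 704 × (1.20/6.50)² = 704 × 0.03408 = 23.99 μGy/h.
Further attenuation needed: 23.99/5.14 = 4.667.
n = log₂(4.667) = 2.222 half-value layers.
Thickness = 2.222 × 1.40 cm = 3.111 cm.

3.11 cm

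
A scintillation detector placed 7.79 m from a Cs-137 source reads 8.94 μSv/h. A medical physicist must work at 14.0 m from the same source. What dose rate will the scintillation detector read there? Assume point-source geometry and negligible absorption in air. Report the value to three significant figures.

2.77 μSv/h

Using I₁d₁² = I₂d₂², scaling from 7.79 m to 14.0 m:
8.94 × (7.79/14.0)² = 8.94 × 0.3096 = 2.768 μSv/h.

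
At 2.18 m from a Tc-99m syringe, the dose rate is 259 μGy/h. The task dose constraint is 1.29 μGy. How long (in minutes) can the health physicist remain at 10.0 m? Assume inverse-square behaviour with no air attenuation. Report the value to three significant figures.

6.29 min

By the inverse-square law, rate at 10.0 m:
(2.18/10.0)² = 0.04752, so 259 × 0.04752 = 12.31 μGy/h.
Stay time = 1.29 μGy ÷ 12.31 μGy/h = 0.1048 h = 6.288 min.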